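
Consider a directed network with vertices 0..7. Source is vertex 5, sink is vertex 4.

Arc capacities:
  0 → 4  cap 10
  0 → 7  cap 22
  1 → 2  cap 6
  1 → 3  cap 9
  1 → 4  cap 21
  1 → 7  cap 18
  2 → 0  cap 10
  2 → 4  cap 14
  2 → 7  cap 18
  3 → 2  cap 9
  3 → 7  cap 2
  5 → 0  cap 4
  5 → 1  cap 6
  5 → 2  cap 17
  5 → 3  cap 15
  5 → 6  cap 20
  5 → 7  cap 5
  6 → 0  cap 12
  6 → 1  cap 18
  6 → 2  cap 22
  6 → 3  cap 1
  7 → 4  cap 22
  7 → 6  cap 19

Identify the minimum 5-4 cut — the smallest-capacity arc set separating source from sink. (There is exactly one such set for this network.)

Min-cut arcs: {(3,2), (3,7), (5,0), (5,1), (5,2), (5,6), (5,7)} (total capacity 63)

augment #1: 5→0→4 push 4
augment #2: 5→1→4 push 6
augment #3: 5→2→4 push 14
augment #4: 5→7→4 push 5
augment #5: 5→2→0→4 push 3
augment #6: 5→3→7→4 push 2
augment #7: 5→6→0→4 push 3
augment #8: 5→6→1→4 push 15
augment #9: 5→3→2→7→4 push 9
augment #10: 5→6→0→7→4 push 2
max flow = 63; residual-reachable set from 5 gives S-side
cut edges (S→T): {(3,2), (3,7), (5,0), (5,1), (5,2), (5,6), (5,7)} total cap 63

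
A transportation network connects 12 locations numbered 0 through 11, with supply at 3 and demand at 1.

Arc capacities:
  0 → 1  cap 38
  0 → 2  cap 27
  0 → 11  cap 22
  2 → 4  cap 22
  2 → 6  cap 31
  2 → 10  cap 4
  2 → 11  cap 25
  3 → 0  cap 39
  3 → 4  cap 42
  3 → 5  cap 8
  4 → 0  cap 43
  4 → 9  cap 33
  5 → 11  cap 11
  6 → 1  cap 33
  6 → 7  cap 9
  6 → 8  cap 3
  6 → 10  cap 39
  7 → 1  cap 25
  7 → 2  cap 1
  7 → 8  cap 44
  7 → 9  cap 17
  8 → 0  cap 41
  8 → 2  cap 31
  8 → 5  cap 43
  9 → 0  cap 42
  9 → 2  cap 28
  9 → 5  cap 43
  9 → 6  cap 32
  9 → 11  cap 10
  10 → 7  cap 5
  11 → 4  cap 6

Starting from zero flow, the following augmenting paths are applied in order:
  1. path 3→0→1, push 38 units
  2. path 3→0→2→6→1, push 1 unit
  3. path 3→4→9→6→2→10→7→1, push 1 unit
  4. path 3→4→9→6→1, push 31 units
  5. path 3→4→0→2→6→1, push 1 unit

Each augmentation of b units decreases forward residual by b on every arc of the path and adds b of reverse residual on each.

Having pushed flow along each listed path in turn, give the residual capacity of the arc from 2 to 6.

Residual capacity of (2,6): 30

after path 1 (3→0→1, push 38): res(2,6)=31
after path 2 (3→0→2→6→1, push 1): res(2,6)=30
after path 3 (3→4→9→6→2→10→7→1, push 1): res(2,6)=31
after path 4 (3→4→9→6→1, push 31): res(2,6)=31
after path 5 (3→4→0→2→6→1, push 1): res(2,6)=30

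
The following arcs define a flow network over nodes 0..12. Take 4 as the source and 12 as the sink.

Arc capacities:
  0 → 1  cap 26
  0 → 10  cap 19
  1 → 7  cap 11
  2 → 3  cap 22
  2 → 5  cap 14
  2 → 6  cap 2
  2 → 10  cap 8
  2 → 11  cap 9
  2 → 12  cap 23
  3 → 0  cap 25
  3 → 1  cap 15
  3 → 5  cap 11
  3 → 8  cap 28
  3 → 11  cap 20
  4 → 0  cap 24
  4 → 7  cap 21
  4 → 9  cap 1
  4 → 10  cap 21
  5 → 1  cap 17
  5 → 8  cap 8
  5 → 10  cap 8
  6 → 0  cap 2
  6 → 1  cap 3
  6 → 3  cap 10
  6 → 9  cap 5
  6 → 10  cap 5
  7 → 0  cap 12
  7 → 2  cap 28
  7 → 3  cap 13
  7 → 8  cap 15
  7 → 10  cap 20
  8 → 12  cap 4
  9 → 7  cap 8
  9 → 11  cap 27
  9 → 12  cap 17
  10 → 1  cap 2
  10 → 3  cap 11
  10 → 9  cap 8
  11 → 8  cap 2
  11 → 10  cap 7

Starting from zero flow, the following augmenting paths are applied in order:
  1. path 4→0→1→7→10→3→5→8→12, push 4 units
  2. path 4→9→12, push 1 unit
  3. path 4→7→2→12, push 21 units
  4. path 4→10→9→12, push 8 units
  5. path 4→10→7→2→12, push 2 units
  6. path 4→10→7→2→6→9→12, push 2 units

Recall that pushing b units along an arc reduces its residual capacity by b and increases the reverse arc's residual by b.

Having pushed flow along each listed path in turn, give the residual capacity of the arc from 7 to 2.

Residual capacity of (7,2): 3

after path 1 (4→0→1→7→10→3→5→8→12, push 4): res(7,2)=28
after path 2 (4→9→12, push 1): res(7,2)=28
after path 3 (4→7→2→12, push 21): res(7,2)=7
after path 4 (4→10→9→12, push 8): res(7,2)=7
after path 5 (4→10→7→2→12, push 2): res(7,2)=5
after path 6 (4→10→7→2→6→9→12, push 2): res(7,2)=3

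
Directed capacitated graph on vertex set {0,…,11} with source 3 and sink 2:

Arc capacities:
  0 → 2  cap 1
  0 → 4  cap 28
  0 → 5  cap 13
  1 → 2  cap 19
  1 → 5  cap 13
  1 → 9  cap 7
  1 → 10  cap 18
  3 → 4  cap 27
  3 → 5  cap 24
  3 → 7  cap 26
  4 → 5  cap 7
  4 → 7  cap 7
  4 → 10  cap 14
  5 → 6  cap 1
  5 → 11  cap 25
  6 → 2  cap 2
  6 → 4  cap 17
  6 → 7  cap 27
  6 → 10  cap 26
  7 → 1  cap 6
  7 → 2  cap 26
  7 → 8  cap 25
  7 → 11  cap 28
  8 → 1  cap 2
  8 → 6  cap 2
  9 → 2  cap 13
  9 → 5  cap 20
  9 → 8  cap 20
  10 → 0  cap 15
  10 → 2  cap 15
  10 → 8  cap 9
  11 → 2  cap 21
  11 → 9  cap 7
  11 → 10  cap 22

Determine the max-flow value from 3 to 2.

Maximum flow value: 73

augment #1: 3→7→2 bottleneck 26, total now 26
augment #2: 3→4→10→2 bottleneck 14, total now 40
augment #3: 3→5→6→2 bottleneck 1, total now 41
augment #4: 3→5→11→2 bottleneck 21, total now 62
augment #5: 3→4→7→1→2 bottleneck 6, total now 68
augment #6: 3→5→11→9→2 bottleneck 2, total now 70
augment #7: 3→4→5→11→9→2 bottleneck 2, total now 72
augment #8: 3→4→7→8→1→2 bottleneck 1, total now 73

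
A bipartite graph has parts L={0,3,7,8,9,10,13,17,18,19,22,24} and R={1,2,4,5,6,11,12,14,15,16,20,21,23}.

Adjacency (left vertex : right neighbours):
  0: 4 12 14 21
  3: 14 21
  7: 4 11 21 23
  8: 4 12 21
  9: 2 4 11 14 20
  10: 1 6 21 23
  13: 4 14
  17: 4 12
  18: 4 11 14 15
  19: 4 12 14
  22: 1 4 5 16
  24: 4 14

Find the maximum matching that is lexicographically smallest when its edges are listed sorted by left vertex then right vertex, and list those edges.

Lex-smallest maximum matching: {(0,4), (3,14), (7,11), (8,21), (9,2), (10,1), (17,12), (18,15), (22,5)}

|M| = 9 (so the lex-smallest maximum matching has 9 edges)
process left vertices in ascending order; for each, take the smallest-labelled available neighbour that still permits 9 edges overall, or leave it unmatched if none does
lex-smallest matching: {0-4, 3-14, 7-11, 8-21, 9-2, 10-1, 17-12, 18-15, 22-5}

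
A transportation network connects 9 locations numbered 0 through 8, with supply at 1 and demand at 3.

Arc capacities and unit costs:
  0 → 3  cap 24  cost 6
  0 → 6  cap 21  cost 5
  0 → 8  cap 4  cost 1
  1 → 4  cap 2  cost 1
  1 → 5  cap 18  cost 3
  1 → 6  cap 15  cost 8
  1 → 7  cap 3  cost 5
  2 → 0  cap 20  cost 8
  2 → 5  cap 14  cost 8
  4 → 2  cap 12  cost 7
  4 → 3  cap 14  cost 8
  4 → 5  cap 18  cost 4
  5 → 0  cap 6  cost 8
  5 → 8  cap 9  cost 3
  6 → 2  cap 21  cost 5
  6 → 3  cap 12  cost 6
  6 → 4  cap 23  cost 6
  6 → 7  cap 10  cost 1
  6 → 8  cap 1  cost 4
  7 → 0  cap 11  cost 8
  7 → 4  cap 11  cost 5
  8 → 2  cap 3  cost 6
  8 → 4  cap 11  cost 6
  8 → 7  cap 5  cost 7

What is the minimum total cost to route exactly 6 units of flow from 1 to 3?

Minimum cost for 6 units: 74

shortest-cost path #1: 1→4→3 push 2 @ unit cost 9 (adds 18)
shortest-cost path #2: 1→6→3 push 4 @ unit cost 14 (adds 56)
total cost = 74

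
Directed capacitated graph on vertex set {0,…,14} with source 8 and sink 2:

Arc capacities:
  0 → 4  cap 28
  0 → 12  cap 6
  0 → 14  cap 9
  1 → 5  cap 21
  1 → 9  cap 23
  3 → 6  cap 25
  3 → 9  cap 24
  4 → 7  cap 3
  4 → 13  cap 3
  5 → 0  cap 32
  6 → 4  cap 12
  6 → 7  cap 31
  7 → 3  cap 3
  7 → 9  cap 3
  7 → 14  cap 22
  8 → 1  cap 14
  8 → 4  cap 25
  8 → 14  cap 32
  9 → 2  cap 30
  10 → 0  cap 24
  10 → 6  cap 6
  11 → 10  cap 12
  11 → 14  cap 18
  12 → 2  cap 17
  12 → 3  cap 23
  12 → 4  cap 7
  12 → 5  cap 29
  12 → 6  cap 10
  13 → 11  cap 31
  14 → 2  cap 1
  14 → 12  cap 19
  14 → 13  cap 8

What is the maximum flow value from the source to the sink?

Maximum flow value: 46

augment #1: 8→14→2 bottleneck 1, total now 1
augment #2: 8→1→9→2 bottleneck 14, total now 15
augment #3: 8→14→12→2 bottleneck 17, total now 32
augment #4: 8→4→7→9→2 bottleneck 3, total now 35
augment #5: 8→14→12→3→9→2 bottleneck 2, total now 37
augment #6: 8→4→13→11→10→0→12→3→9→2 bottleneck 3, total now 40
augment #7: 8→14→13→11→10→0→12→3→9→2 bottleneck 3, total now 43
augment #8: 8→14→13→11→10→6→7→3→9→2 bottleneck 3, total now 46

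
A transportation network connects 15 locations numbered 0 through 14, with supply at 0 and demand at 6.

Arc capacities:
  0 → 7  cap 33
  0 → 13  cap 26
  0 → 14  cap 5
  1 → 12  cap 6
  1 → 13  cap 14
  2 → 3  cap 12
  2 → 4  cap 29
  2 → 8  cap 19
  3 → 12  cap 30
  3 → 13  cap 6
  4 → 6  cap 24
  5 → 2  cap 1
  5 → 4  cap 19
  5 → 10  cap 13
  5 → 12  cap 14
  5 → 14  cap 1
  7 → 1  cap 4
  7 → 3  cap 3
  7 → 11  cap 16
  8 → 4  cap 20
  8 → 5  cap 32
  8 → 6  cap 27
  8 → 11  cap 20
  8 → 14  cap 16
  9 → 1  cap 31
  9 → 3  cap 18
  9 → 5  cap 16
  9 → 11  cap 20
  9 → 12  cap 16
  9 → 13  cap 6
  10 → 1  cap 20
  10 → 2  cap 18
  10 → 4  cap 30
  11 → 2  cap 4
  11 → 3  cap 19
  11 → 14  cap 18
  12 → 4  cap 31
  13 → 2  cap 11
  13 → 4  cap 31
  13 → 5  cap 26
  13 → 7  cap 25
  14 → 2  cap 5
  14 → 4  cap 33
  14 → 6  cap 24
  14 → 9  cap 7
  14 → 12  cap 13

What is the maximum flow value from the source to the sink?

augment #1: 0→14→6 bottleneck 5, total now 5
augment #2: 0→13→4→6 bottleneck 24, total now 29
augment #3: 0→7→11→14→6 bottleneck 16, total now 45
augment #4: 0→13→2→8→6 bottleneck 2, total now 47
augment #5: 0→7→1→13→2→8→6 bottleneck 4, total now 51
augment #6: 0→7→3→13→2→8→6 bottleneck 3, total now 54

Maximum flow value: 54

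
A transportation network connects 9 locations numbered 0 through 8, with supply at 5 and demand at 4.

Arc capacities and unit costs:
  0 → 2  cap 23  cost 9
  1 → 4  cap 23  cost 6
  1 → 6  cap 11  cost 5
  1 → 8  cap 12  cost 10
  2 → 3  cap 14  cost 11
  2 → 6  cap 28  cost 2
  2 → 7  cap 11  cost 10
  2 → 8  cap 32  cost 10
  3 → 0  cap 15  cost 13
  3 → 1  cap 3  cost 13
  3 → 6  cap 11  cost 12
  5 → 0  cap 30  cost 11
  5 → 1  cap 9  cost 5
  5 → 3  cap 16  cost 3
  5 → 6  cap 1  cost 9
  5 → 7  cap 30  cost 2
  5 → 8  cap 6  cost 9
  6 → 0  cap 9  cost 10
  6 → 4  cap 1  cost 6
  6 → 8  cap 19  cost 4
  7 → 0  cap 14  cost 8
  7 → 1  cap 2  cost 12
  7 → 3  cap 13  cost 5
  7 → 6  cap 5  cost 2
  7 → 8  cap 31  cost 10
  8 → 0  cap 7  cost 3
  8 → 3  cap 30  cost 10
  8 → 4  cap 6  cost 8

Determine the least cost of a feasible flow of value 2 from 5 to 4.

shortest-cost path #1: 5→7→6→4 push 1 @ unit cost 10 (adds 10)
shortest-cost path #2: 5→1→4 push 1 @ unit cost 11 (adds 11)
total cost = 21

Minimum cost for 2 units: 21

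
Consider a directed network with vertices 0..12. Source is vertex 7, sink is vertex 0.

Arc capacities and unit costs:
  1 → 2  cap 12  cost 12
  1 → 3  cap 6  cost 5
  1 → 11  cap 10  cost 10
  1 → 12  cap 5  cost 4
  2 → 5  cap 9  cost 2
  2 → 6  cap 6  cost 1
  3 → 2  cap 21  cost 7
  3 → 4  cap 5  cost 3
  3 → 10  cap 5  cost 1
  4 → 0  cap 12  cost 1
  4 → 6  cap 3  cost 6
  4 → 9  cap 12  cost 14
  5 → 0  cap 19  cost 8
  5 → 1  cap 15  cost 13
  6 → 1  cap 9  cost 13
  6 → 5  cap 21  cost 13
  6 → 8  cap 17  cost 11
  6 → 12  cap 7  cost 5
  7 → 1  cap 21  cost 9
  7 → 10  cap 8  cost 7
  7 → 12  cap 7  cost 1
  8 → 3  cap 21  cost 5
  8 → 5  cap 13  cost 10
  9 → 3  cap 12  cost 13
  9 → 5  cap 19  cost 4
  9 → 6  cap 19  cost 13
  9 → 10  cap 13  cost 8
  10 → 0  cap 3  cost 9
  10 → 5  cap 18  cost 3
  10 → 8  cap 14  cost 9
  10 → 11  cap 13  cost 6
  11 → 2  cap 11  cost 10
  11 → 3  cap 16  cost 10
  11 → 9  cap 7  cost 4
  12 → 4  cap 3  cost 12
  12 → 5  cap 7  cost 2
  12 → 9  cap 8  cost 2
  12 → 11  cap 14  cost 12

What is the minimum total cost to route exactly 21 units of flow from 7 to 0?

shortest-cost path #1: 7→12→5→0 push 7 @ unit cost 11 (adds 77)
shortest-cost path #2: 7→10→0 push 3 @ unit cost 16 (adds 48)
shortest-cost path #3: 7→1→3→4→0 push 5 @ unit cost 18 (adds 90)
shortest-cost path #4: 7→10→5→0 push 5 @ unit cost 18 (adds 90)
shortest-cost path #5: 7→1→12→4→0 push 1 @ unit cost 26 (adds 26)
total cost = 331

Minimum cost for 21 units: 331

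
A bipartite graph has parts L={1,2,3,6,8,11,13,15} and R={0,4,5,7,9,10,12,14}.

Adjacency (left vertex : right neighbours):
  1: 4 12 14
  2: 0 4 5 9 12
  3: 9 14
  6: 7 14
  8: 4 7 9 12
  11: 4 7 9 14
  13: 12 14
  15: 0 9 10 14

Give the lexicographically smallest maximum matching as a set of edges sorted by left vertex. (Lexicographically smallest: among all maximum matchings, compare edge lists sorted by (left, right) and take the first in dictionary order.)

Lex-smallest maximum matching: {(1,4), (2,0), (3,9), (6,7), (8,12), (11,14), (15,10)}

|M| = 7 (so the lex-smallest maximum matching has 7 edges)
process left vertices in ascending order; for each, take the smallest-labelled available neighbour that still permits 7 edges overall, or leave it unmatched if none does
lex-smallest matching: {1-4, 2-0, 3-9, 6-7, 8-12, 11-14, 15-10}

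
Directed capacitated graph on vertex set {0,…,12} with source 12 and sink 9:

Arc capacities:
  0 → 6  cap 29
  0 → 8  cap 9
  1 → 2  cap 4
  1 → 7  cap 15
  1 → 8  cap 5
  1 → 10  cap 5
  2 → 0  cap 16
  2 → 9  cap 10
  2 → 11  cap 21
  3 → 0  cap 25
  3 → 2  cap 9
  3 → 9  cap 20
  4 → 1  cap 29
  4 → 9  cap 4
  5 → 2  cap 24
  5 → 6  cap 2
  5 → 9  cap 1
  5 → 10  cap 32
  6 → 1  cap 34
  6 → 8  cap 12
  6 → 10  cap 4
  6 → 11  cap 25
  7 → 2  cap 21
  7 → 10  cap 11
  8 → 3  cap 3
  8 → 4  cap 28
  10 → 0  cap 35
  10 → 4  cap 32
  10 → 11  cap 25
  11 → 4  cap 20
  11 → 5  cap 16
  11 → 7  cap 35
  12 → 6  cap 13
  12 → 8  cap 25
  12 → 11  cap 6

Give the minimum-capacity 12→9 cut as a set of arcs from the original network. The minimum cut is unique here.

augment #1: 12→8→3→9 push 3
augment #2: 12→8→4→9 push 4
augment #3: 12→11→5→9 push 1
augment #4: 12→6→1→2→9 push 4
augment #5: 12→11→5→2→9 push 5
augment #6: 12→6→1→7→2→9 push 1
max flow = 18; residual-reachable set from 12 gives S-side
cut edges (S→T): {(2,9), (4,9), (5,9), (8,3)} total cap 18

Min-cut arcs: {(2,9), (4,9), (5,9), (8,3)} (total capacity 18)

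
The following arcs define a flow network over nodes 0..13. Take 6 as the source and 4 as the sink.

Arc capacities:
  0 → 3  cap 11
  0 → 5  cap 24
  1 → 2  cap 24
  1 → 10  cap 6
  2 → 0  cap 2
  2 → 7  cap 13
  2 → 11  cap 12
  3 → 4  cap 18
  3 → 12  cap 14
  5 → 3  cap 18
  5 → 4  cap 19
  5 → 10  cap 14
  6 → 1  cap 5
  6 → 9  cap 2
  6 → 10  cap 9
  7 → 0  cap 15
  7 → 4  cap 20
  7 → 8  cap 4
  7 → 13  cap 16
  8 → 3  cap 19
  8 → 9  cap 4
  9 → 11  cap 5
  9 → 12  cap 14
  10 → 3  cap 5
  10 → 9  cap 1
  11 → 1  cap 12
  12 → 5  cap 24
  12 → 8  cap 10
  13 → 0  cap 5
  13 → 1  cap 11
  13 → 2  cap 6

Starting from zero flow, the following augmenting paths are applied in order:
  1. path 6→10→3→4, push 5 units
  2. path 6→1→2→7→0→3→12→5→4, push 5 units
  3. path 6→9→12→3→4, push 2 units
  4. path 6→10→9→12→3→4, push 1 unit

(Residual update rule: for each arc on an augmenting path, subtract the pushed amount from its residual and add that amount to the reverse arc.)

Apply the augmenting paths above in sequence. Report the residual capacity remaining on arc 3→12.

Residual capacity of (3,12): 12

after path 1 (6→10→3→4, push 5): res(3,12)=14
after path 2 (6→1→2→7→0→3→12→5→4, push 5): res(3,12)=9
after path 3 (6→9→12→3→4, push 2): res(3,12)=11
after path 4 (6→10→9→12→3→4, push 1): res(3,12)=12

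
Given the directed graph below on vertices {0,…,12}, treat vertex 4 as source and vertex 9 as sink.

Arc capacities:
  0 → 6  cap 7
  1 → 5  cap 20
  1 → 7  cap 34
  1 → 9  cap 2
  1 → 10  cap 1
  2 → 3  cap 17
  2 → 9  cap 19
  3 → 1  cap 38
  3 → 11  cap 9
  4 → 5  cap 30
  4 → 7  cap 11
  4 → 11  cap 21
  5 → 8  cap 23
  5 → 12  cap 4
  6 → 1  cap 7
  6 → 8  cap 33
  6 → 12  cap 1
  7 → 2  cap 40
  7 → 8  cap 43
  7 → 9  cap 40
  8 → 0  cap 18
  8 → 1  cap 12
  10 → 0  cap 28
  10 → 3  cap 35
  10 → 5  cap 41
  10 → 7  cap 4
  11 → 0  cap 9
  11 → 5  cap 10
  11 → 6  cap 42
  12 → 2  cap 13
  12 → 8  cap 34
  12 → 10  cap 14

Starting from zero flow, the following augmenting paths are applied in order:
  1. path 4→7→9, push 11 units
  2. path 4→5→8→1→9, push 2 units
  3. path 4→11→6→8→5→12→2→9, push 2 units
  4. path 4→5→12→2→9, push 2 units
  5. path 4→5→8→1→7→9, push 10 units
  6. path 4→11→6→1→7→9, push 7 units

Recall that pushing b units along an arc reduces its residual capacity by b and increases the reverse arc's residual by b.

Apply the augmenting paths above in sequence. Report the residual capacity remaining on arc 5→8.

Residual capacity of (5,8): 13

after path 1 (4→7→9, push 11): res(5,8)=23
after path 2 (4→5→8→1→9, push 2): res(5,8)=21
after path 3 (4→11→6→8→5→12→2→9, push 2): res(5,8)=23
after path 4 (4→5→12→2→9, push 2): res(5,8)=23
after path 5 (4→5→8→1→7→9, push 10): res(5,8)=13
after path 6 (4→11→6→1→7→9, push 7): res(5,8)=13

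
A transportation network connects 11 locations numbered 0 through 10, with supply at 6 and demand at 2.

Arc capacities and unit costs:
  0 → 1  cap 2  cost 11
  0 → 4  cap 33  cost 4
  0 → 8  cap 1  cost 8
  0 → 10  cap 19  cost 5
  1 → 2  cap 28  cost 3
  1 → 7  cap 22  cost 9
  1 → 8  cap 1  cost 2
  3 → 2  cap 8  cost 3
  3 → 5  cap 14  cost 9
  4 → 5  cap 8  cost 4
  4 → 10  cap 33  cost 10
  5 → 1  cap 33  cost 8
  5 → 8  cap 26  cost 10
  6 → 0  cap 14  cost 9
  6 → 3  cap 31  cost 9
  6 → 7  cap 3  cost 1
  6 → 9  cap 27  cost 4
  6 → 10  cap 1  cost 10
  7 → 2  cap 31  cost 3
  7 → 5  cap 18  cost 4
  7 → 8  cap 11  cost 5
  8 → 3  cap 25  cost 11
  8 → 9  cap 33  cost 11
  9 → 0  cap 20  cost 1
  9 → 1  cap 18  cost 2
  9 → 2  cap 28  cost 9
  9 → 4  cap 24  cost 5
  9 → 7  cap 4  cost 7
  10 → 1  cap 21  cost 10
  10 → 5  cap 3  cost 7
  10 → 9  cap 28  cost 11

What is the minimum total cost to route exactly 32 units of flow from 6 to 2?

shortest-cost path #1: 6→7→2 push 3 @ unit cost 4 (adds 12)
shortest-cost path #2: 6→9→1→2 push 18 @ unit cost 9 (adds 162)
shortest-cost path #3: 6→3→2 push 8 @ unit cost 12 (adds 96)
shortest-cost path #4: 6→9→2 push 3 @ unit cost 13 (adds 39)
total cost = 309

Minimum cost for 32 units: 309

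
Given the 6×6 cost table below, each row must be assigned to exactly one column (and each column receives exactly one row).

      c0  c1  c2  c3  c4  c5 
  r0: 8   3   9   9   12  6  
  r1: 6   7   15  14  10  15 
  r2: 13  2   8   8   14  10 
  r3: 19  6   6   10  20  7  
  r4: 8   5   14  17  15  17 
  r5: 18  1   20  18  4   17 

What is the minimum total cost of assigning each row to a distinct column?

Minimum assignment cost: 35

optimal assignment: row0→col5 (cost 6), row1→col0 (cost 6), row2→col3 (cost 8), row3→col2 (cost 6), row4→col1 (cost 5), row5→col4 (cost 4)
total = 6 + 6 + 8 + 6 + 5 + 4 = 35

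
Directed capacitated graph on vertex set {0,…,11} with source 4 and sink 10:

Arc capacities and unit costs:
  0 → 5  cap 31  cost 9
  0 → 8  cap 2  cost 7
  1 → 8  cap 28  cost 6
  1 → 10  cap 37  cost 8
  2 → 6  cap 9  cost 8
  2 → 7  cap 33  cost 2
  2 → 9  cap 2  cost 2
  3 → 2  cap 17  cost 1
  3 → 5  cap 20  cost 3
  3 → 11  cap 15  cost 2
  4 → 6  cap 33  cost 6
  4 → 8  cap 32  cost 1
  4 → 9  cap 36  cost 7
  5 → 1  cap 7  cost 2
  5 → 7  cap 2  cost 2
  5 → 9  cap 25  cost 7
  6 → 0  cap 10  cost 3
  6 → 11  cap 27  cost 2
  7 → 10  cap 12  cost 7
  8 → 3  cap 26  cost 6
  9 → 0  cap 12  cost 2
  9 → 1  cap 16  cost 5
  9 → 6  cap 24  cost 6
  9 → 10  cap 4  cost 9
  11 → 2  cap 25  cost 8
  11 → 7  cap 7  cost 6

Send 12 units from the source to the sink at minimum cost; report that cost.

Minimum cost for 12 units: 200

shortest-cost path #1: 4→9→10 push 4 @ unit cost 16 (adds 64)
shortest-cost path #2: 4→8→3→2→7→10 push 8 @ unit cost 17 (adds 136)
total cost = 200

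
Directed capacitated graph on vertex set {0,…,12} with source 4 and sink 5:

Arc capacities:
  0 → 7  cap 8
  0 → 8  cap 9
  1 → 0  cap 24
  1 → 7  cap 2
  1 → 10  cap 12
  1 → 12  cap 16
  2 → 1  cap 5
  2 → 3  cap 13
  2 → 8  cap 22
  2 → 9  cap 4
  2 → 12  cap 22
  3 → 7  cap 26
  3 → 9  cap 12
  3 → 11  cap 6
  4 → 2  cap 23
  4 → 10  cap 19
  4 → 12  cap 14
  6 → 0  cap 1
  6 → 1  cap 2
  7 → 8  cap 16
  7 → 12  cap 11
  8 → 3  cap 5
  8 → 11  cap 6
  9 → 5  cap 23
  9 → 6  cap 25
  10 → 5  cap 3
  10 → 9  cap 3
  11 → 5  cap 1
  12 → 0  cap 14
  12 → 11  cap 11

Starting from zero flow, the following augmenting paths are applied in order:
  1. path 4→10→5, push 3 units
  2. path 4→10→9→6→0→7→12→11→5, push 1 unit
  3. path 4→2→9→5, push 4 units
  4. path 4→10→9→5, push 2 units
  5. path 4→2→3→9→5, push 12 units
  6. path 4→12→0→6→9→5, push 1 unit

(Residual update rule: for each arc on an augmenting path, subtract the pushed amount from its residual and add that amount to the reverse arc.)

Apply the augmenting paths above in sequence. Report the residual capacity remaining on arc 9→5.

after path 1 (4→10→5, push 3): res(9,5)=23
after path 2 (4→10→9→6→0→7→12→11→5, push 1): res(9,5)=23
after path 3 (4→2→9→5, push 4): res(9,5)=19
after path 4 (4→10→9→5, push 2): res(9,5)=17
after path 5 (4→2→3→9→5, push 12): res(9,5)=5
after path 6 (4→12→0→6→9→5, push 1): res(9,5)=4

Residual capacity of (9,5): 4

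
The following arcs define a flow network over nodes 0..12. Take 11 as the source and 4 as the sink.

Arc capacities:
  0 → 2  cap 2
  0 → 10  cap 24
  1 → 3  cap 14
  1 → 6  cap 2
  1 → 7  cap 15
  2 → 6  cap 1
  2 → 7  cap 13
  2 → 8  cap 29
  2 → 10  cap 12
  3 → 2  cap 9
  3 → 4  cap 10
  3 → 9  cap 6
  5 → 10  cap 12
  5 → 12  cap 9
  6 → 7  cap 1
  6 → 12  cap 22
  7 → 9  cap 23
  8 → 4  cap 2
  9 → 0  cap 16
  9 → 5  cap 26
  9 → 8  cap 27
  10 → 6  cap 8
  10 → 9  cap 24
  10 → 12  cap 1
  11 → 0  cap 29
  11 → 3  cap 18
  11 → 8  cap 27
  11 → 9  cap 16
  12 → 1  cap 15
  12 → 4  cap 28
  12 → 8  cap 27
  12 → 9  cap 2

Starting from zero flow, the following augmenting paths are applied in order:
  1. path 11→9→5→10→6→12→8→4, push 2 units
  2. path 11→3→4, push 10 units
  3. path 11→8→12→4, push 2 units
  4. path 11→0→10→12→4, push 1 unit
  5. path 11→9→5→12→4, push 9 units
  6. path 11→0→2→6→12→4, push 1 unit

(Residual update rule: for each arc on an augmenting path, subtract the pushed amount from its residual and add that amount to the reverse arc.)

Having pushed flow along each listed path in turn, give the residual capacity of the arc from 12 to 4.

after path 1 (11→9→5→10→6→12→8→4, push 2): res(12,4)=28
after path 2 (11→3→4, push 10): res(12,4)=28
after path 3 (11→8→12→4, push 2): res(12,4)=26
after path 4 (11→0→10→12→4, push 1): res(12,4)=25
after path 5 (11→9→5→12→4, push 9): res(12,4)=16
after path 6 (11→0→2→6→12→4, push 1): res(12,4)=15

Residual capacity of (12,4): 15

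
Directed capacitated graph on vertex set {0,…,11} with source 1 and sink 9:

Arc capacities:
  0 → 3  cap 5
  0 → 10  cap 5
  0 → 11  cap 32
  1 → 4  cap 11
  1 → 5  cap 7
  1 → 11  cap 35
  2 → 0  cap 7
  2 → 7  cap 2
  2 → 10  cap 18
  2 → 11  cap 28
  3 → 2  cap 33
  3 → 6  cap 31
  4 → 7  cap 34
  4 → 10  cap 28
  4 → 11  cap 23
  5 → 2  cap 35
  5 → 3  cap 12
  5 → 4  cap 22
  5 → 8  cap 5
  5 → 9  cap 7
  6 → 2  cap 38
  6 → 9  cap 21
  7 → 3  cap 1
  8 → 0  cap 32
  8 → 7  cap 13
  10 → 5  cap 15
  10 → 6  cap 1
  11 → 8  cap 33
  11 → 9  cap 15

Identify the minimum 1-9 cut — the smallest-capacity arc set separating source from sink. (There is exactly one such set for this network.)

augment #1: 1→5→9 push 7
augment #2: 1→11→9 push 15
augment #3: 1→4→10→6→9 push 1
augment #4: 1→4→7→3→6→9 push 1
augment #5: 1→4→10→5→3→6→9 push 9
augment #6: 1→11→8→0→3→6→9 push 5
augment #7: 1→11→8→0→10→5→3→6→9 push 3
max flow = 41; residual-reachable set from 1 gives S-side
cut edges (S→T): {(0,3), (5,3), (5,9), (7,3), (10,6), (11,9)} total cap 41

Min-cut arcs: {(0,3), (5,3), (5,9), (7,3), (10,6), (11,9)} (total capacity 41)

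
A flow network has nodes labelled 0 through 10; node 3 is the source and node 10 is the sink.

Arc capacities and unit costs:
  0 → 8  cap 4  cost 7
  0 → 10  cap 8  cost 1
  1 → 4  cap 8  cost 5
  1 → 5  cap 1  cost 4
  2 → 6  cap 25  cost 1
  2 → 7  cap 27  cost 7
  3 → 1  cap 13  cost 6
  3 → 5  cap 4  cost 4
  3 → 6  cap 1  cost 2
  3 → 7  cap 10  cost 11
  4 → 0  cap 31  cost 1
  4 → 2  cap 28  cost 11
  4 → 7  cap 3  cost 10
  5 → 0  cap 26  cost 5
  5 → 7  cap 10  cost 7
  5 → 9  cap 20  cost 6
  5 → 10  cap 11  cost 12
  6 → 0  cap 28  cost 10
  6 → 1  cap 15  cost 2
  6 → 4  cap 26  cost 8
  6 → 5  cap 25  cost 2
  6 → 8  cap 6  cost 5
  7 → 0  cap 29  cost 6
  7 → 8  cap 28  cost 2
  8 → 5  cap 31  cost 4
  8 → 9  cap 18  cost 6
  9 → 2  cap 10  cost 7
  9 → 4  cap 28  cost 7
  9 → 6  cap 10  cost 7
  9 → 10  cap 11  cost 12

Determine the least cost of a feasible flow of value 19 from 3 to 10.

Minimum cost for 19 units: 351

shortest-cost path #1: 3→5→0→10 push 4 @ unit cost 10 (adds 40)
shortest-cost path #2: 3→6→5→0→10 push 1 @ unit cost 10 (adds 10)
shortest-cost path #3: 3→1→4→0→10 push 3 @ unit cost 13 (adds 39)
shortest-cost path #4: 3→1→4→0→5→10 push 5 @ unit cost 19 (adds 95)
shortest-cost path #5: 3→1→5→10 push 1 @ unit cost 22 (adds 22)
shortest-cost path #6: 3→7→8→5→10 push 5 @ unit cost 29 (adds 145)
total cost = 351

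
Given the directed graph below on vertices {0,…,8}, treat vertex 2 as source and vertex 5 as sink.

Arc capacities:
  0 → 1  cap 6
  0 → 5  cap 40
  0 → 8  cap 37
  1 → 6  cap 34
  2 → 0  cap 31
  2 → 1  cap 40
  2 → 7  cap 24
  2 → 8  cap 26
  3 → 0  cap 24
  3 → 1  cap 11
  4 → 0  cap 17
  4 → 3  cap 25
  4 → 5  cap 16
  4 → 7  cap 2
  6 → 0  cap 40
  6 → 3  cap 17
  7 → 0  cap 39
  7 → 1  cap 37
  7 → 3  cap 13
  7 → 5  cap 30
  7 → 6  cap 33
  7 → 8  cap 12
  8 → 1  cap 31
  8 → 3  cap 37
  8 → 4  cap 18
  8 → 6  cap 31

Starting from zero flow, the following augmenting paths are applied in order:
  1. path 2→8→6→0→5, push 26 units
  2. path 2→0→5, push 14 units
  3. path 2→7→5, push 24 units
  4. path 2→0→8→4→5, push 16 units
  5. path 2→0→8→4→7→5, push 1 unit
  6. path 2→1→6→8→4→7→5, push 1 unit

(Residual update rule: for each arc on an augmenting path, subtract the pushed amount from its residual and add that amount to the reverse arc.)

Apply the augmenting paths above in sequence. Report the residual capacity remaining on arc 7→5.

Residual capacity of (7,5): 4

after path 1 (2→8→6→0→5, push 26): res(7,5)=30
after path 2 (2→0→5, push 14): res(7,5)=30
after path 3 (2→7→5, push 24): res(7,5)=6
after path 4 (2→0→8→4→5, push 16): res(7,5)=6
after path 5 (2→0→8→4→7→5, push 1): res(7,5)=5
after path 6 (2→1→6→8→4→7→5, push 1): res(7,5)=4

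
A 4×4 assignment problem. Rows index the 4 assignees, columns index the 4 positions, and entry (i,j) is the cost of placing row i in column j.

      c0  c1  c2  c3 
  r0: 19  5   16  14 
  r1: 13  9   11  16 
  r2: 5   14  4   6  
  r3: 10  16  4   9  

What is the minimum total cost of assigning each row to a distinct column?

optimal assignment: row0→col1 (cost 5), row1→col0 (cost 13), row2→col3 (cost 6), row3→col2 (cost 4)
total = 5 + 13 + 6 + 4 = 28

Minimum assignment cost: 28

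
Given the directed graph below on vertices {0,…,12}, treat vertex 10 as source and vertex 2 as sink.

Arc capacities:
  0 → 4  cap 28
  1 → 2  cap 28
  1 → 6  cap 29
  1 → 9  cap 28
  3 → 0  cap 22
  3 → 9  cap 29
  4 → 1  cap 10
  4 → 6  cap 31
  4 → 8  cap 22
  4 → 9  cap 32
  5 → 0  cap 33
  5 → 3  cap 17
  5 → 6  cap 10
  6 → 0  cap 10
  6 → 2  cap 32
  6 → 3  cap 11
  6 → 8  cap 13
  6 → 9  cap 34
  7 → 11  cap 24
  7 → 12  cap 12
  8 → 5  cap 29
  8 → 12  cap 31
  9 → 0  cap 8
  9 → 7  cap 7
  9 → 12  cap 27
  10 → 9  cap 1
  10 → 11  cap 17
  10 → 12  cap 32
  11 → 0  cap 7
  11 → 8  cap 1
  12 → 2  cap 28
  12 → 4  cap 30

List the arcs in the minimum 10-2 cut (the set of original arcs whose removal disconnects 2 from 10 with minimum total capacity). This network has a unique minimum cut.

augment #1: 10→12→2 push 28
augment #2: 10→12→4→1→2 push 4
augment #3: 10→9→0→4→1→2 push 1
augment #4: 10→11→0→4→1→2 push 5
augment #5: 10→11→0→4→6→2 push 2
augment #6: 10→11→8→5→6→2 push 1
max flow = 41; residual-reachable set from 10 gives S-side
cut edges (S→T): {(10,9), (10,12), (11,0), (11,8)} total cap 41

Min-cut arcs: {(10,9), (10,12), (11,0), (11,8)} (total capacity 41)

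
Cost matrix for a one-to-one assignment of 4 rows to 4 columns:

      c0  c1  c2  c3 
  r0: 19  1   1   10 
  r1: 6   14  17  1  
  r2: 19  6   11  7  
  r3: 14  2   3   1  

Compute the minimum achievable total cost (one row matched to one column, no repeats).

Minimum assignment cost: 14

optimal assignment: row0→col2 (cost 1), row1→col0 (cost 6), row2→col1 (cost 6), row3→col3 (cost 1)
total = 1 + 6 + 6 + 1 = 14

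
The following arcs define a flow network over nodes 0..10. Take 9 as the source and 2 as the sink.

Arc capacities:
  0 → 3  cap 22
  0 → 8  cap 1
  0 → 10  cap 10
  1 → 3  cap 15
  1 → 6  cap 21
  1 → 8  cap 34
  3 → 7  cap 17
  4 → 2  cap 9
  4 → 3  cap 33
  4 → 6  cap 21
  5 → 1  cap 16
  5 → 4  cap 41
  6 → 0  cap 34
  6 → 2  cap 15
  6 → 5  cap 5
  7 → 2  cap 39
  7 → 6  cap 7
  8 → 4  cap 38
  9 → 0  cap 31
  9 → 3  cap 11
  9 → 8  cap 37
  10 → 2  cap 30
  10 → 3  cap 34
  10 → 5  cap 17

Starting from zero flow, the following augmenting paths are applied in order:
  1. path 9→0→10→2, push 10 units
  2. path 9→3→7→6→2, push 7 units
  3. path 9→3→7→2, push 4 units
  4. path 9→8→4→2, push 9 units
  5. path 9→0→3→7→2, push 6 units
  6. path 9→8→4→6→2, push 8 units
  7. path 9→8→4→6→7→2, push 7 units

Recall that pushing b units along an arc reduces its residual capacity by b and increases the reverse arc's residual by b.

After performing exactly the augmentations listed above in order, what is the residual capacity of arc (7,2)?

Residual capacity of (7,2): 22

after path 1 (9→0→10→2, push 10): res(7,2)=39
after path 2 (9→3→7→6→2, push 7): res(7,2)=39
after path 3 (9→3→7→2, push 4): res(7,2)=35
after path 4 (9→8→4→2, push 9): res(7,2)=35
after path 5 (9→0→3→7→2, push 6): res(7,2)=29
after path 6 (9→8→4→6→2, push 8): res(7,2)=29
after path 7 (9→8→4→6→7→2, push 7): res(7,2)=22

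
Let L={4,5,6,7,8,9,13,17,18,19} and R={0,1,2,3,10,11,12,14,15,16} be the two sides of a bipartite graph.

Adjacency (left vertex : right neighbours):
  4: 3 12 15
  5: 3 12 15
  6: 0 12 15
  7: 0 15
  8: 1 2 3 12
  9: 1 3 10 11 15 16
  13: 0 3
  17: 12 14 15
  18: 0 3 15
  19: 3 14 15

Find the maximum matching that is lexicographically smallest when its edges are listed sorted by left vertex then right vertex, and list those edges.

|M| = 7 (so the lex-smallest maximum matching has 7 edges)
process left vertices in ascending order; for each, take the smallest-labelled available neighbour that still permits 7 edges overall, or leave it unmatched if none does
lex-smallest matching: {4-3, 5-12, 6-0, 7-15, 8-1, 9-10, 17-14}

Lex-smallest maximum matching: {(4,3), (5,12), (6,0), (7,15), (8,1), (9,10), (17,14)}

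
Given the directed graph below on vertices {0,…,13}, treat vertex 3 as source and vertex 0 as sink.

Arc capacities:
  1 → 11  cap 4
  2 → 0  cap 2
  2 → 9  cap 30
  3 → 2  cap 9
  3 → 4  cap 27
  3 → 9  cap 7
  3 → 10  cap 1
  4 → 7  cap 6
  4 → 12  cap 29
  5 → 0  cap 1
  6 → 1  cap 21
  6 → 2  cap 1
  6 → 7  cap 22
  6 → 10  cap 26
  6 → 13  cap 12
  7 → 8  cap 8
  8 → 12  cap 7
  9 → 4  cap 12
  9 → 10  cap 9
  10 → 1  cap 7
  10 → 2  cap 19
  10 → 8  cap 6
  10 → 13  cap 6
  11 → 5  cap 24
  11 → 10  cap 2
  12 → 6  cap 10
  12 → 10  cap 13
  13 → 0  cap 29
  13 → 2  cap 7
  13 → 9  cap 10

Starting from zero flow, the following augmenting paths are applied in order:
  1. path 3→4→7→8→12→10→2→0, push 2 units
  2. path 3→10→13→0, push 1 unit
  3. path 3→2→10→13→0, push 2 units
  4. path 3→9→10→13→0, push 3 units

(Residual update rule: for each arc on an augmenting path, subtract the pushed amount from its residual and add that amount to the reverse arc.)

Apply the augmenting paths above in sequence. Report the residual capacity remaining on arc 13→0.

after path 1 (3→4→7→8→12→10→2→0, push 2): res(13,0)=29
after path 2 (3→10→13→0, push 1): res(13,0)=28
after path 3 (3→2→10→13→0, push 2): res(13,0)=26
after path 4 (3→9→10→13→0, push 3): res(13,0)=23

Residual capacity of (13,0): 23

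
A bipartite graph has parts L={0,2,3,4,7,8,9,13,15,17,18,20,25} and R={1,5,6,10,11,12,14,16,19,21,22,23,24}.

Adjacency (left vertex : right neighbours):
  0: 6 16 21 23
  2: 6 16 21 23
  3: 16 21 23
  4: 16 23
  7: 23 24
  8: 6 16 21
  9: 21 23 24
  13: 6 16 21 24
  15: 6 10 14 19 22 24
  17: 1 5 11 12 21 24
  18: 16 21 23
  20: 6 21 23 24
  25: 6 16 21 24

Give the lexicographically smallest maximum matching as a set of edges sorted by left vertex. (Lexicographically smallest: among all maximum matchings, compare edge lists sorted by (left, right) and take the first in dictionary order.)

|M| = 7 (so the lex-smallest maximum matching has 7 edges)
process left vertices in ascending order; for each, take the smallest-labelled available neighbour that still permits 7 edges overall, or leave it unmatched if none does
lex-smallest matching: {0-6, 2-16, 3-21, 4-23, 7-24, 15-10, 17-1}

Lex-smallest maximum matching: {(0,6), (2,16), (3,21), (4,23), (7,24), (15,10), (17,1)}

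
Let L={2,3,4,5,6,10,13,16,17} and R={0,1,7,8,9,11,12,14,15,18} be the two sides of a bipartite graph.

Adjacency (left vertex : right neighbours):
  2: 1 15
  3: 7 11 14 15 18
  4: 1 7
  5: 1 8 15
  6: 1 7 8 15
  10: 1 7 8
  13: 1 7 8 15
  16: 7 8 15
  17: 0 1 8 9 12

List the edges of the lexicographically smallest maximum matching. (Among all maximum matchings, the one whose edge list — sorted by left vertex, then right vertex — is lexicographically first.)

Lex-smallest maximum matching: {(2,1), (3,11), (4,7), (5,8), (6,15), (17,0)}

|M| = 6 (so the lex-smallest maximum matching has 6 edges)
process left vertices in ascending order; for each, take the smallest-labelled available neighbour that still permits 6 edges overall, or leave it unmatched if none does
lex-smallest matching: {2-1, 3-11, 4-7, 5-8, 6-15, 17-0}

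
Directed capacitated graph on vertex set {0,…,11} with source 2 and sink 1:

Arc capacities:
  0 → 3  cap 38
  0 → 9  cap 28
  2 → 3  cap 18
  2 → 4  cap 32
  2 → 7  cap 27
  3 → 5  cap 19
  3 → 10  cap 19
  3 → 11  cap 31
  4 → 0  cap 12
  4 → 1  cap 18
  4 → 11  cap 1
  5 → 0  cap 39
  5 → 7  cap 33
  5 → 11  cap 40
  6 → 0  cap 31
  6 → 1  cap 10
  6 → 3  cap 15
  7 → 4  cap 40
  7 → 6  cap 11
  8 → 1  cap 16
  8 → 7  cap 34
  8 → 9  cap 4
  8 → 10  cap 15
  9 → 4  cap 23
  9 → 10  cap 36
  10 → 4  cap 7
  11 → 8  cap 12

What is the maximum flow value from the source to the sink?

Maximum flow value: 40

augment #1: 2→4→1 bottleneck 18, total now 18
augment #2: 2→7→6→1 bottleneck 10, total now 28
augment #3: 2→3→11→8→1 bottleneck 12, total now 40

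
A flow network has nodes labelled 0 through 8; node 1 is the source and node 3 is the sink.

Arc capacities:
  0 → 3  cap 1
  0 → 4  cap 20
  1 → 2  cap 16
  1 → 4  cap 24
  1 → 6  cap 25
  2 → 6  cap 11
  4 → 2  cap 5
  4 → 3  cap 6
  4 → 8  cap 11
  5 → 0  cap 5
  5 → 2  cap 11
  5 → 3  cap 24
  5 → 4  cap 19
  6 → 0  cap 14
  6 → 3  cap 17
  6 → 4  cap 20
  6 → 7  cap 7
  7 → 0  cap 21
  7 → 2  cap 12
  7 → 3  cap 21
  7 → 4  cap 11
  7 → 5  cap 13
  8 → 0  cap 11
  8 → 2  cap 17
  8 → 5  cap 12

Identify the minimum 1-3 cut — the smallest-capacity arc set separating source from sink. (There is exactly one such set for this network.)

Min-cut arcs: {(0,3), (4,3), (4,8), (6,3), (6,7)} (total capacity 42)

augment #1: 1→4→3 push 6
augment #2: 1→6→3 push 17
augment #3: 1→6→0→3 push 1
augment #4: 1→6→7→3 push 7
augment #5: 1→4→8→5→3 push 11
max flow = 42; residual-reachable set from 1 gives S-side
cut edges (S→T): {(0,3), (4,3), (4,8), (6,3), (6,7)} total cap 42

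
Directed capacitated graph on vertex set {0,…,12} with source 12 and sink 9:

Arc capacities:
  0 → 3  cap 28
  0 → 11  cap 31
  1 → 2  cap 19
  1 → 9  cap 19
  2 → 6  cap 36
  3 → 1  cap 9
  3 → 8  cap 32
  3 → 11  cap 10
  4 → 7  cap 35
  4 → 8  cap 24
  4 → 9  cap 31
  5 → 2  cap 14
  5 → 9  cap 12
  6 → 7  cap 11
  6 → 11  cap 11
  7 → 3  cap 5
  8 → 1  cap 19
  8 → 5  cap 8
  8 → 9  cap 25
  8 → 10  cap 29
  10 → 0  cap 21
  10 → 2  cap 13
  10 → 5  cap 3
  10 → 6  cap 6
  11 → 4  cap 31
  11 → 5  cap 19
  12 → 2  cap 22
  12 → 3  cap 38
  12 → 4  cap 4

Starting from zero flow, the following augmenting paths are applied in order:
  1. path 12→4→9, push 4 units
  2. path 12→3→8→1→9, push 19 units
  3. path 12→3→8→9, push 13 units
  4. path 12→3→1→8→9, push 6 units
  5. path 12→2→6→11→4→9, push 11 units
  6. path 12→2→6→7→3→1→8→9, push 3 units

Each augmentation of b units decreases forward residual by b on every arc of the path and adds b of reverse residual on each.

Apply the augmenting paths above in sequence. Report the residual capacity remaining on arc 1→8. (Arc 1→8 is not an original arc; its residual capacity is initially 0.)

Residual capacity of (1,8): 10

after path 1 (12→4→9, push 4): res(1,8)=0
after path 2 (12→3→8→1→9, push 19): res(1,8)=19
after path 3 (12→3→8→9, push 13): res(1,8)=19
after path 4 (12→3→1→8→9, push 6): res(1,8)=13
after path 5 (12→2→6→11→4→9, push 11): res(1,8)=13
after path 6 (12→2→6→7→3→1→8→9, push 3): res(1,8)=10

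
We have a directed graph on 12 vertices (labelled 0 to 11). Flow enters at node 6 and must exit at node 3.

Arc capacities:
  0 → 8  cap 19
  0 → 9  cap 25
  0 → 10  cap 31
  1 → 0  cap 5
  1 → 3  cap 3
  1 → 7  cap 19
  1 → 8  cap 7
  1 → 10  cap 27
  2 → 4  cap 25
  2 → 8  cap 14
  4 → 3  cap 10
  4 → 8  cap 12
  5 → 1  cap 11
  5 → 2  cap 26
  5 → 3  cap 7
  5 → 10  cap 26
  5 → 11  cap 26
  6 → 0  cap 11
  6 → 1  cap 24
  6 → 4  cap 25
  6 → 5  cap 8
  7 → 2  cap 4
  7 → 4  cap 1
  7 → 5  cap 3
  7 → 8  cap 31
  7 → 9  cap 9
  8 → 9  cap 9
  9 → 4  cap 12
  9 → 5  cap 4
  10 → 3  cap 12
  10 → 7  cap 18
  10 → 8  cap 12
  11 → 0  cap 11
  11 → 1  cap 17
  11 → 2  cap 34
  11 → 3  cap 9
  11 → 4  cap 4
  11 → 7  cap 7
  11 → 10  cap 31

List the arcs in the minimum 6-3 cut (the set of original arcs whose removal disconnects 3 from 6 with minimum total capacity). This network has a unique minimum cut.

augment #1: 6→1→3 push 3
augment #2: 6→4→3 push 10
augment #3: 6→5→3 push 7
augment #4: 6→0→10→3 push 11
augment #5: 6→1→10→3 push 1
augment #6: 6→5→11→3 push 1
augment #7: 6→1→7→5→11→3 push 3
augment #8: 6→1→0→9→5→11→3 push 4
max flow = 40; residual-reachable set from 6 gives S-side
cut edges (S→T): {(1,3), (4,3), (6,5), (7,5), (9,5), (10,3)} total cap 40

Min-cut arcs: {(1,3), (4,3), (6,5), (7,5), (9,5), (10,3)} (total capacity 40)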